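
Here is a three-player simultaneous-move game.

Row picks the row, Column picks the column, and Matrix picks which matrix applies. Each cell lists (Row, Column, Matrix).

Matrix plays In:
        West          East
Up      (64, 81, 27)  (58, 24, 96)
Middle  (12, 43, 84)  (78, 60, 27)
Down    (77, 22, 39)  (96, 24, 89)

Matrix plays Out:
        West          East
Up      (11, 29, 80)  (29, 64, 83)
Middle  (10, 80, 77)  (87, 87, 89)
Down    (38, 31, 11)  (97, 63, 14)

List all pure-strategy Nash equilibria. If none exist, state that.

The unique pure-strategy Nash equilibrium is (Down, East, In).

(Up, West, In): Row can switch to Down (64 → 77). Not NE.
(Up, West, Out): Row can switch to Down (11 → 38). Not NE.
(Up, East, In): Row can switch to Middle (58 → 78). Not NE.
(Up, East, Out): Row can switch to Middle (29 → 87). Not NE.
(Middle, West, In): Row can switch to Up (12 → 64). Not NE.
(Middle, West, Out): Row can switch to Up (10 → 11). Not NE.
(Down, East, In): Row gets 96, best alternative 78; Column gets 24, best alternative 22; Matrix gets 89, best alternative 14. No profitable deviation — NE.
(The remaining 5 profiles each have a profitable deviation by the same check.)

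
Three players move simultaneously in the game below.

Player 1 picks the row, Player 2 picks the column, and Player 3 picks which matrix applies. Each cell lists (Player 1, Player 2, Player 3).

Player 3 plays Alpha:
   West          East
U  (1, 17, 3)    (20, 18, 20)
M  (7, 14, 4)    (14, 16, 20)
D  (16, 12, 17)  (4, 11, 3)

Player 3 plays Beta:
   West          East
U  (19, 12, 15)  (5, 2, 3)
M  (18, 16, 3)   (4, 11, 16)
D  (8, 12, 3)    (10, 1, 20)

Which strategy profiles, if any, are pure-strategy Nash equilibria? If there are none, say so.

Player 1 against (West, Alpha): payoffs 1, 7, 16 → best response D.
Player 1 against (West, Beta): payoffs 19, 18, 8 → best response U.
Player 1 against (East, Alpha): payoffs 20, 14, 4 → best response U.
Player 1 against (East, Beta): payoffs 5, 4, 10 → best response D.
Player 2 against (U, Alpha): payoffs 17, 18 → best response East.
Player 2 against (U, Beta): payoffs 12, 2 → best response West.
Player 2 against (M, Alpha): payoffs 14, 16 → best response East.
Player 2 against (M, Beta): payoffs 16, 11 → best response West.
Player 2 against (D, Alpha): payoffs 12, 11 → best response West.
Player 2 against (D, Beta): payoffs 12, 1 → best response West.
Player 3 against (U, West): payoffs 3, 15 → best response Beta.
Player 3 against (U, East): payoffs 20, 3 → best response Alpha.
Player 3 against (M, West): payoffs 4, 3 → best response Alpha.
Player 3 against (M, East): payoffs 20, 16 → best response Alpha.
Player 3 against (D, West): payoffs 17, 3 → best response Alpha.
Player 3 against (D, East): payoffs 3, 20 → best response Beta.
Mutual best responses: (U, West, Beta); (U, East, Alpha); (D, West, Alpha).

Pure-strategy Nash equilibria: (U, West, Beta) and (U, East, Alpha) and (D, West, Alpha)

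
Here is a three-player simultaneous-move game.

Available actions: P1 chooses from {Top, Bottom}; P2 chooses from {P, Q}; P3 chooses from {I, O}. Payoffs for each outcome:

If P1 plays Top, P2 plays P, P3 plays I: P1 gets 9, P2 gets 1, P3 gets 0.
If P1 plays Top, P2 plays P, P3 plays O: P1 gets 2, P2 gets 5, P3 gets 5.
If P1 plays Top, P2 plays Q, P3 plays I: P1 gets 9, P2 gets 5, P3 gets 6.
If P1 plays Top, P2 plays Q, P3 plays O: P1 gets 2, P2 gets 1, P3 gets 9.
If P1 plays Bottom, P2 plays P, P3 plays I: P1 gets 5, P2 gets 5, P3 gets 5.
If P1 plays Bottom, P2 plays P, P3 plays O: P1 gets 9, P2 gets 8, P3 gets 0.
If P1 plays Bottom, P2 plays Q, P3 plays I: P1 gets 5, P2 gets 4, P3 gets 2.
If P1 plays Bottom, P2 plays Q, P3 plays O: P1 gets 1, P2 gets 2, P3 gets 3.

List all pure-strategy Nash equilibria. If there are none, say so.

P1 against (P, I): payoffs 9, 5 → best response Top.
P1 against (P, O): payoffs 2, 9 → best response Bottom.
P1 against (Q, I): payoffs 9, 5 → best response Top.
P1 against (Q, O): payoffs 2, 1 → best response Top.
P2 against (Top, I): payoffs 1, 5 → best response Q.
P2 against (Top, O): payoffs 5, 1 → best response P.
P2 against (Bottom, I): payoffs 5, 4 → best response P.
P2 against (Bottom, O): payoffs 8, 2 → best response P.
P3 against (Top, P): payoffs 0, 5 → best response O.
P3 against (Top, Q): payoffs 6, 9 → best response O.
P3 against (Bottom, P): payoffs 5, 0 → best response I.
P3 against (Bottom, Q): payoffs 2, 3 → best response O.
No profile is a mutual best response for all players.

This game has no pure Nash equilibrium.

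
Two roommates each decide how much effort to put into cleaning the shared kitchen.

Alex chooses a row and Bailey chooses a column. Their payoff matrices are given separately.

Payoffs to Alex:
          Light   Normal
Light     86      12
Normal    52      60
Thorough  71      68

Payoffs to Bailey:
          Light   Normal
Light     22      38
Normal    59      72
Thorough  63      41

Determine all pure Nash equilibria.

Mark each player's best response to every combination of opponents' strategies; a profile where every player is best-responding is a pure Nash equilibrium.
Alex against Light: payoffs 86, 52, 71 → best response Light.
Alex against Normal: payoffs 12, 60, 68 → best response Thorough.
Bailey against Light: payoffs 22, 38 → best response Normal.
Bailey against Normal: payoffs 59, 72 → best response Normal.
Bailey against Thorough: payoffs 63, 41 → best response Light.
No profile is a mutual best response for all players.

No pure-strategy Nash equilibrium.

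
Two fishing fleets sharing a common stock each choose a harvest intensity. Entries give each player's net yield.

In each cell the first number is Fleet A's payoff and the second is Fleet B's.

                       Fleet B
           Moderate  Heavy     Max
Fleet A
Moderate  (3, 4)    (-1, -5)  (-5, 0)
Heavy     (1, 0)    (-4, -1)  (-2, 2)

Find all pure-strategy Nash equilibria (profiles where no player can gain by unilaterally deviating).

Check each profile: it is a Nash equilibrium iff no player can strictly gain by switching unilaterally.
(Moderate, Moderate): Fleet A gets 3, best alternative 1; Fleet B gets 4, best alternative 0. No profitable deviation — NE.
(Moderate, Heavy): Fleet B can switch to Moderate (-5 → 4). Not NE.
(Moderate, Max): Fleet A can switch to Heavy (-5 → -2). Not NE.
(Heavy, Moderate): Fleet A can switch to Moderate (1 → 3). Not NE.
(Heavy, Heavy): Fleet A can switch to Moderate (-4 → -1). Not NE.
(Heavy, Max): Fleet A gets -2, best alternative -5; Fleet B gets 2, best alternative 0. No profitable deviation — NE.

The pure Nash equilibria are (Moderate, Moderate), (Heavy, Max).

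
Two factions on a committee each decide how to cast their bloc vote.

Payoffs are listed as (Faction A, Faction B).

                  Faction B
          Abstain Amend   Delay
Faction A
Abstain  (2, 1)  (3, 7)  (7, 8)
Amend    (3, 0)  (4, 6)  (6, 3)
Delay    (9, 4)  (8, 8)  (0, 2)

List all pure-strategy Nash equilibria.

(Abstain, Abstain): Faction A can switch to Amend (2 → 3). Not NE.
(Abstain, Amend): Faction A can switch to Amend (3 → 4). Not NE.
(Abstain, Delay): Faction A gets 7, best alternative 6; Faction B gets 8, best alternative 7. No profitable deviation — NE.
(Amend, Abstain): Faction A can switch to Delay (3 → 9). Not NE.
(Amend, Amend): Faction A can switch to Delay (4 → 8). Not NE.
(Amend, Delay): Faction A can switch to Abstain (6 → 7). Not NE.
(Delay, Abstain): Faction B can switch to Amend (4 → 8). Not NE.
(Delay, Amend): Faction A gets 8, best alternative 4; Faction B gets 8, best alternative 4. No profitable deviation — NE.
(Delay, Delay): Faction A can switch to Abstain (0 → 7). Not NE.

Pure-strategy Nash equilibria: (Abstain, Delay), (Delay, Amend)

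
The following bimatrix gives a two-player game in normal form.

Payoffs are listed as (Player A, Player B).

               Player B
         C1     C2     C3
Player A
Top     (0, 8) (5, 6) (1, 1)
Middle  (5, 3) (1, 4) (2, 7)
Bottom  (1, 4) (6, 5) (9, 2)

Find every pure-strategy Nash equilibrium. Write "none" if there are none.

The unique pure-strategy Nash equilibrium is (Bottom, C2).

Player A against C1: payoffs 0, 5, 1 → best response Middle.
Player A against C2: payoffs 5, 1, 6 → best response Bottom.
Player A against C3: payoffs 1, 2, 9 → best response Bottom.
Player B against Top: payoffs 8, 6, 1 → best response C1.
Player B against Middle: payoffs 3, 4, 7 → best response C3.
Player B against Bottom: payoffs 4, 5, 2 → best response C2.
Mutual best responses: (Bottom, C2).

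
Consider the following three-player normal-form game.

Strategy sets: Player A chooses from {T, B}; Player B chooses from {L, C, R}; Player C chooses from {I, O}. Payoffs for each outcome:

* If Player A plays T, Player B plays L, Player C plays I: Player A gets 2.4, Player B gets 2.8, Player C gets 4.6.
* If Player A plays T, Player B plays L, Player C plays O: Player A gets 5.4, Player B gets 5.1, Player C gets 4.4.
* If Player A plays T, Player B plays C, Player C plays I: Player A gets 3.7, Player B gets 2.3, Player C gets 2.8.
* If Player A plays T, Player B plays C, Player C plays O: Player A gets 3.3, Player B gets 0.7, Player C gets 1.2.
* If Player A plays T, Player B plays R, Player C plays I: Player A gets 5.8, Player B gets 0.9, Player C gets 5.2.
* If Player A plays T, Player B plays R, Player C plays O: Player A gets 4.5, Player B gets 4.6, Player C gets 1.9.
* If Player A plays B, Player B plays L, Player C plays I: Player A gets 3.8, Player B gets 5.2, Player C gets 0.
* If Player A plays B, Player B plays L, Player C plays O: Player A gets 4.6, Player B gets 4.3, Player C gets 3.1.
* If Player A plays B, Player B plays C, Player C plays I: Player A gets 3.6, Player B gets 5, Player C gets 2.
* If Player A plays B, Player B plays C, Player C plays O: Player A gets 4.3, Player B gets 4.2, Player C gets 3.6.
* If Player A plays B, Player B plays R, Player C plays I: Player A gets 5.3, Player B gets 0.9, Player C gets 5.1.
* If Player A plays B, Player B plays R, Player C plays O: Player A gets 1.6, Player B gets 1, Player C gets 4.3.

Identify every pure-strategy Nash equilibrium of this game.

There is no pure-strategy Nash equilibrium.

Player A against (L, I): payoffs 2.4, 3.8 → best response B.
Player A against (L, O): payoffs 5.4, 4.6 → best response T.
Player A against (C, I): payoffs 3.7, 3.6 → best response T.
Player A against (C, O): payoffs 3.3, 4.3 → best response B.
Player A against (R, I): payoffs 5.8, 5.3 → best response T.
Player A against (R, O): payoffs 4.5, 1.6 → best response T.
Player B against (T, I): payoffs 2.8, 2.3, 0.9 → best response L.
Player B against (T, O): payoffs 5.1, 0.7, 4.6 → best response L.
Player B against (B, I): payoffs 5.2, 5, 0.9 → best response L.
Player B against (B, O): payoffs 4.3, 4.2, 1 → best response L.
Player C against (T, L): payoffs 4.6, 4.4 → best response I.
Player C against (T, C): payoffs 2.8, 1.2 → best response I.
Player C against (T, R): payoffs 5.2, 1.9 → best response I.
Player C against (B, L): payoffs 0, 3.1 → best response O.
Player C against (B, C): payoffs 2, 3.6 → best response O.
Player C against (B, R): payoffs 5.1, 4.3 → best response I.
No profile is a mutual best response for all players.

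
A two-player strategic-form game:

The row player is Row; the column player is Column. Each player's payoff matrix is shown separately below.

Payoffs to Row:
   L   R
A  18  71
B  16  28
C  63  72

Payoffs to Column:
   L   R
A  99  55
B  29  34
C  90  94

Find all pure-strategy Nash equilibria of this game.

The unique pure-strategy Nash equilibrium is (C, R).

Check each profile: it is a Nash equilibrium iff no player can strictly gain by switching unilaterally.
(A, L): Row can switch to C (18 → 63). Not NE.
(A, R): Row can switch to C (71 → 72). Not NE.
(B, L): Row can switch to A (16 → 18). Not NE.
(B, R): Row can switch to A (28 → 71). Not NE.
(C, L): Column can switch to R (90 → 94). Not NE.
(C, R): Row gets 72, best alternative 71; Column gets 94, best alternative 90. No profitable deviation — NE.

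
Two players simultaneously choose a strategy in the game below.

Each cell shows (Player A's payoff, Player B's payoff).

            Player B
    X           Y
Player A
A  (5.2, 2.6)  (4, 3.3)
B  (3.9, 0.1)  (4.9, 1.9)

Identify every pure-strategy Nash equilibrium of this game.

The unique pure-strategy Nash equilibrium is (B, Y).

(A, X): Player B can switch to Y (2.6 → 3.3). Not NE.
(A, Y): Player A can switch to B (4 → 4.9). Not NE.
(B, X): Player A can switch to A (3.9 → 5.2). Not NE.
(B, Y): Player A gets 4.9, best alternative 4; Player B gets 1.9, best alternative 0.1. No profitable deviation — NE.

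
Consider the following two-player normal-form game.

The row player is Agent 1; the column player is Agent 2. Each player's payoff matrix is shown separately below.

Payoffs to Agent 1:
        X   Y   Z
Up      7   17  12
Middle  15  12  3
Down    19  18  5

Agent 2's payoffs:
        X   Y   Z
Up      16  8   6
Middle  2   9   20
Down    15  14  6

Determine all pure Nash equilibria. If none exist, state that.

Pure NE: (Down, X)

(Up, X): Agent 1 can switch to Middle (7 → 15). Not NE.
(Up, Y): Agent 1 can switch to Down (17 → 18). Not NE.
(Up, Z): Agent 2 can switch to X (6 → 16). Not NE.
(Middle, X): Agent 1 can switch to Down (15 → 19). Not NE.
(Middle, Y): Agent 1 can switch to Up (12 → 17). Not NE.
(Middle, Z): Agent 1 can switch to Up (3 → 12). Not NE.
(Down, X): Agent 1 gets 19, best alternative 15; Agent 2 gets 15, best alternative 14. No profitable deviation — NE.
(Down, Y): Agent 2 can switch to X (14 → 15). Not NE.
(Down, Z): Agent 1 can switch to Up (5 → 12). Not NE.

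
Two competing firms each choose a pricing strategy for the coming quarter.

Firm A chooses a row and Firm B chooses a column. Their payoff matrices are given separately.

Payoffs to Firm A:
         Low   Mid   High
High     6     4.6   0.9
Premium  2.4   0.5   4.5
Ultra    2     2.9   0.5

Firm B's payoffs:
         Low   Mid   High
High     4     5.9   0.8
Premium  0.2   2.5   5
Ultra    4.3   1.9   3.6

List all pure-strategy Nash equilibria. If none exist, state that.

Firm A against Low: payoffs 6, 2.4, 2 → best response High.
Firm A against Mid: payoffs 4.6, 0.5, 2.9 → best response High.
Firm A against High: payoffs 0.9, 4.5, 0.5 → best response Premium.
Firm B against High: payoffs 4, 5.9, 0.8 → best response Mid.
Firm B against Premium: payoffs 0.2, 2.5, 5 → best response High.
Firm B against Ultra: payoffs 4.3, 1.9, 3.6 → best response Low.
Mutual best responses: (High, Mid); (Premium, High).

(High, Mid) and (Premium, High)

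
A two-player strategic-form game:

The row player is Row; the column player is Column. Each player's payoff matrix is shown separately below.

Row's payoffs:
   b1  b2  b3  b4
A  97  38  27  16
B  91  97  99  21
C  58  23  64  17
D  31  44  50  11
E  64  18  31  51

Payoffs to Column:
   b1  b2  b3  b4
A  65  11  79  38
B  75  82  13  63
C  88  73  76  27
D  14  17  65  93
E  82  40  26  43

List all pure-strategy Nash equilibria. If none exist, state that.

The unique pure-strategy Nash equilibrium is (B, b2).

For each strategy profile, look for a profitable unilateral deviation.
(A, b1): Column can switch to b3 (65 → 79). Not NE.
(A, b2): Row can switch to B (38 → 97). Not NE.
(A, b3): Row can switch to B (27 → 99). Not NE.
(A, b4): Row can switch to B (16 → 21). Not NE.
(B, b1): Row can switch to A (91 → 97). Not NE.
(B, b2): Row gets 97, best alternative 44; Column gets 82, best alternative 75. No profitable deviation — NE.
(B, b3): Column can switch to b1 (13 → 75). Not NE.
(B, b4): Row can switch to E (21 → 51). Not NE.
(C, b1): Row can switch to A (58 → 97). Not NE.
(C, b2): Row can switch to A (23 → 38). Not NE.
(C, b3): Row can switch to B (64 → 99). Not NE.
(The remaining 9 profiles each have a profitable deviation by the same check.)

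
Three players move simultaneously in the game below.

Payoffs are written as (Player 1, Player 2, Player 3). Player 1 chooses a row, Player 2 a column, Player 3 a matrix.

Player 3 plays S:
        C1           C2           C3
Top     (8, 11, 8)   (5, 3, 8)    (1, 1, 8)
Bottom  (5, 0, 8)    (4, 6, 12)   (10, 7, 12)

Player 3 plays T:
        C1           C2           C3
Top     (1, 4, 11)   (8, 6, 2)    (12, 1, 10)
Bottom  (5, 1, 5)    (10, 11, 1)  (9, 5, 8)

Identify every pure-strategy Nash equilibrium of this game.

(Top, C1, S): Player 3 can switch to T (8 → 11). Not NE.
(Top, C1, T): Player 1 can switch to Bottom (1 → 5). Not NE.
(Top, C2, S): Player 2 can switch to C1 (3 → 11). Not NE.
(Top, C2, T): Player 1 can switch to Bottom (8 → 10). Not NE.
(Top, C3, S): Player 1 can switch to Bottom (1 → 10). Not NE.
(Top, C3, T): Player 2 can switch to C1 (1 → 4). Not NE.
(Bottom, C3, S): Player 1 gets 10, best alternative 1; Player 2 gets 7, best alternative 6; Player 3 gets 12, best alternative 8. No profitable deviation — NE.
(The remaining 5 profiles each have a profitable deviation by the same check.)

Pure NE: (Bottom, C3, S)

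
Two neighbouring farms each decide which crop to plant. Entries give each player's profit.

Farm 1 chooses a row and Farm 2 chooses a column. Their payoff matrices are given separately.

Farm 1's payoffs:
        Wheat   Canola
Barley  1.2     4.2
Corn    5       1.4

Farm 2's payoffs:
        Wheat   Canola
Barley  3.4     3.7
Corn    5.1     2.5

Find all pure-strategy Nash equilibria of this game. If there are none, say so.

Farm 1 against Wheat: payoffs 1.2, 5 → best response Corn.
Farm 1 against Canola: payoffs 4.2, 1.4 → best response Barley.
Farm 2 against Barley: payoffs 3.4, 3.7 → best response Canola.
Farm 2 against Corn: payoffs 5.1, 2.5 → best response Wheat.
Mutual best responses: (Barley, Canola); (Corn, Wheat).

Pure-strategy Nash equilibria: (Barley, Canola) and (Corn, Wheat)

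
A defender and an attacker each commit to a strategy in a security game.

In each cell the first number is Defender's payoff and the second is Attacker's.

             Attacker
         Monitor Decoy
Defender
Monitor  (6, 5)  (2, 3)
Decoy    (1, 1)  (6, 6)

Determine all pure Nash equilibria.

Mark each player's best response to every combination of opponents' strategies; a profile where every player is best-responding is a pure Nash equilibrium.
Defender against Monitor: payoffs 6, 1 → best response Monitor.
Defender against Decoy: payoffs 2, 6 → best response Decoy.
Attacker against Monitor: payoffs 5, 3 → best response Monitor.
Attacker against Decoy: payoffs 1, 6 → best response Decoy.
Mutual best responses: (Monitor, Monitor); (Decoy, Decoy).

The pure Nash equilibria are (Monitor, Monitor) and (Decoy, Decoy).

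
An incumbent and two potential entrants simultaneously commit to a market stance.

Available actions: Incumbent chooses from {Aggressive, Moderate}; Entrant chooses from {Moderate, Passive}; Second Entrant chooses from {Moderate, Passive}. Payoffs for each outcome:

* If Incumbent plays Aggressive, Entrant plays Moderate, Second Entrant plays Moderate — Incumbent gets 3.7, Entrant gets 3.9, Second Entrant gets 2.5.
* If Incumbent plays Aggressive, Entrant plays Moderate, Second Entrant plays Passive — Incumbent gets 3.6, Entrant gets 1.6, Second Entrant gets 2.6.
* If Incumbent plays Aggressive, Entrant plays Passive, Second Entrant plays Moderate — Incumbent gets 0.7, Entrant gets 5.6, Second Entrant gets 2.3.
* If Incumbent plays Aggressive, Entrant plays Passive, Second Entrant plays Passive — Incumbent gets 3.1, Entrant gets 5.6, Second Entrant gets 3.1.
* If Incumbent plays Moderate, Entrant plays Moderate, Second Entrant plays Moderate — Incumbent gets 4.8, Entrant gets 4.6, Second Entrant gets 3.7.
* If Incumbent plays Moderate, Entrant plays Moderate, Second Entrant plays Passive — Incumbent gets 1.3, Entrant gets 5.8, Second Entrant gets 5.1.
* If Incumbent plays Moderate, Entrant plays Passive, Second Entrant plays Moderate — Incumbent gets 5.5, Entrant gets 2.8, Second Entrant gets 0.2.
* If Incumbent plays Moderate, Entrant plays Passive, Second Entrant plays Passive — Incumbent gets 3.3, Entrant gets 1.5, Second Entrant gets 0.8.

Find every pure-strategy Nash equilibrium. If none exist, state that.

none

Incumbent against (Moderate, Moderate): payoffs 3.7, 4.8 → best response Moderate.
Incumbent against (Moderate, Passive): payoffs 3.6, 1.3 → best response Aggressive.
Incumbent against (Passive, Moderate): payoffs 0.7, 5.5 → best response Moderate.
Incumbent against (Passive, Passive): payoffs 3.1, 3.3 → best response Moderate.
Entrant against (Aggressive, Moderate): payoffs 3.9, 5.6 → best response Passive.
Entrant against (Aggressive, Passive): payoffs 1.6, 5.6 → best response Passive.
Entrant against (Moderate, Moderate): payoffs 4.6, 2.8 → best response Moderate.
Entrant against (Moderate, Passive): payoffs 5.8, 1.5 → best response Moderate.
Second Entrant against (Aggressive, Moderate): payoffs 2.5, 2.6 → best response Passive.
Second Entrant against (Aggressive, Passive): payoffs 2.3, 3.1 → best response Passive.
Second Entrant against (Moderate, Moderate): payoffs 3.7, 5.1 → best response Passive.
Second Entrant against (Moderate, Passive): payoffs 0.2, 0.8 → best response Passive.
No profile is a mutual best response for all players.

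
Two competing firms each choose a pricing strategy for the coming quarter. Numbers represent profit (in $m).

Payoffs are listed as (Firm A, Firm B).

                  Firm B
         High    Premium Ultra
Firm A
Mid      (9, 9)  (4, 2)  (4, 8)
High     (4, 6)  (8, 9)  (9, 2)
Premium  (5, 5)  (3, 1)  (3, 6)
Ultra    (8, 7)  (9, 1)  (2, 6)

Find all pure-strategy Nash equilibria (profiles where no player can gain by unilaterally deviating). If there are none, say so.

The unique pure-strategy Nash equilibrium is (Mid, High).

Firm A against High: payoffs 9, 4, 5, 8 → best response Mid.
Firm A against Premium: payoffs 4, 8, 3, 9 → best response Ultra.
Firm A against Ultra: payoffs 4, 9, 3, 2 → best response High.
Firm B against Mid: payoffs 9, 2, 8 → best response High.
Firm B against High: payoffs 6, 9, 2 → best response Premium.
Firm B against Premium: payoffs 5, 1, 6 → best response Ultra.
Firm B against Ultra: payoffs 7, 1, 6 → best response High.
Mutual best responses: (Mid, High).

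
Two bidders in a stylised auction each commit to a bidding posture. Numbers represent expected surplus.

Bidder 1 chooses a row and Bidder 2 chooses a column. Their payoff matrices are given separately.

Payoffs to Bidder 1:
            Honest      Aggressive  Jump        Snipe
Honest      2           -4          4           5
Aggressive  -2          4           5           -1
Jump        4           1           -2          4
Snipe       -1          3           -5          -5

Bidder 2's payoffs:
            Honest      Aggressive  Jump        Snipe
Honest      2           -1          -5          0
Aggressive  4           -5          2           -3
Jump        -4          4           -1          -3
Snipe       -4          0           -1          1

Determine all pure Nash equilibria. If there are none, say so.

Bidder 1 against Honest: payoffs 2, -2, 4, -1 → best response Jump.
Bidder 1 against Aggressive: payoffs -4, 4, 1, 3 → best response Aggressive.
Bidder 1 against Jump: payoffs 4, 5, -2, -5 → best response Aggressive.
Bidder 1 against Snipe: payoffs 5, -1, 4, -5 → best response Honest.
Bidder 2 against Honest: payoffs 2, -1, -5, 0 → best response Honest.
Bidder 2 against Aggressive: payoffs 4, -5, 2, -3 → best response Honest.
Bidder 2 against Jump: payoffs -4, 4, -1, -3 → best response Aggressive.
Bidder 2 against Snipe: payoffs -4, 0, -1, 1 → best response Snipe.
No profile is a mutual best response for all players.

There is no pure-strategy Nash equilibrium.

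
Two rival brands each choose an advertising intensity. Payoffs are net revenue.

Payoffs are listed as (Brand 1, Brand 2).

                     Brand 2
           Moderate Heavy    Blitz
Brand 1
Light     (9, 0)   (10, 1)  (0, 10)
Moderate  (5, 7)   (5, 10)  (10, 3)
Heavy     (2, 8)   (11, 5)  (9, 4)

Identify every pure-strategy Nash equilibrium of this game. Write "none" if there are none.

No pure-strategy Nash equilibrium.

Brand 1 against Moderate: payoffs 9, 5, 2 → best response Light.
Brand 1 against Heavy: payoffs 10, 5, 11 → best response Heavy.
Brand 1 against Blitz: payoffs 0, 10, 9 → best response Moderate.
Brand 2 against Light: payoffs 0, 1, 10 → best response Blitz.
Brand 2 against Moderate: payoffs 7, 10, 3 → best response Heavy.
Brand 2 against Heavy: payoffs 8, 5, 4 → best response Moderate.
No profile is a mutual best response for all players.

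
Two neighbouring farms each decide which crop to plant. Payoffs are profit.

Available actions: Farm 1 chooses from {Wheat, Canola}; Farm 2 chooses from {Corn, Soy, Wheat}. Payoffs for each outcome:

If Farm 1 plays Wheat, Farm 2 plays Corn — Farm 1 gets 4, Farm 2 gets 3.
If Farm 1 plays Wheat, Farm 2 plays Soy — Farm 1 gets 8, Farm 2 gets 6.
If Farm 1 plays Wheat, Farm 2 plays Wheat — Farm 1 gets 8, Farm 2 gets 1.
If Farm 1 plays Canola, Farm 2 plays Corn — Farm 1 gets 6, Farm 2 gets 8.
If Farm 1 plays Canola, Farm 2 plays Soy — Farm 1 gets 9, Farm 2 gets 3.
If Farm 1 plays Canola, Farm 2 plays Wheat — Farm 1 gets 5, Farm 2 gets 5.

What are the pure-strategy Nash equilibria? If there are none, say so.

(Canola, Corn)

Check each profile: it is a Nash equilibrium iff no player can strictly gain by switching unilaterally.
(Wheat, Corn): Farm 1 can switch to Canola (4 → 6). Not NE.
(Wheat, Soy): Farm 1 can switch to Canola (8 → 9). Not NE.
(Wheat, Wheat): Farm 2 can switch to Corn (1 → 3). Not NE.
(Canola, Corn): Farm 1 gets 6, best alternative 4; Farm 2 gets 8, best alternative 5. No profitable deviation — NE.
(Canola, Soy): Farm 2 can switch to Corn (3 → 8). Not NE.
(Canola, Wheat): Farm 1 can switch to Wheat (5 → 8). Not NE.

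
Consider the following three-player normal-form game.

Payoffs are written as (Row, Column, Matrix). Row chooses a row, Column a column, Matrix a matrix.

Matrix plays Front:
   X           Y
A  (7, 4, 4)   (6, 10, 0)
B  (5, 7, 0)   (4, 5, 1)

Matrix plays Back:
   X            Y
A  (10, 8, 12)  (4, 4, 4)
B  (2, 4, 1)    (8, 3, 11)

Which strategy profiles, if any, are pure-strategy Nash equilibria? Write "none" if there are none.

Pure NE: (A, X, Back)

For each player, find the best response to each opponent profile; mutual best responses are the pure NE.
Row against (X, Front): payoffs 7, 5 → best response A.
Row against (X, Back): payoffs 10, 2 → best response A.
Row against (Y, Front): payoffs 6, 4 → best response A.
Row against (Y, Back): payoffs 4, 8 → best response B.
Column against (A, Front): payoffs 4, 10 → best response Y.
Column against (A, Back): payoffs 8, 4 → best response X.
Column against (B, Front): payoffs 7, 5 → best response X.
Column against (B, Back): payoffs 4, 3 → best response X.
Matrix against (A, X): payoffs 4, 12 → best response Back.
Matrix against (A, Y): payoffs 0, 4 → best response Back.
Matrix against (B, X): payoffs 0, 1 → best response Back.
Matrix against (B, Y): payoffs 1, 11 → best response Back.
Mutual best responses: (A, X, Back).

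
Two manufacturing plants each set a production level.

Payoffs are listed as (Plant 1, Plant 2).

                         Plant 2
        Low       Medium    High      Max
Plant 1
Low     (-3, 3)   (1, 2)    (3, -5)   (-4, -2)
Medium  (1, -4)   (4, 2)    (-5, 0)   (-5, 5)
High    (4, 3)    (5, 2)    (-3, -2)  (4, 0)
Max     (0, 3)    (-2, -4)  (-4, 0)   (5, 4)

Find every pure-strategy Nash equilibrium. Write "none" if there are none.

(High, Low), (Max, Max)

Check each profile: it is a Nash equilibrium iff no player can strictly gain by switching unilaterally.
(Low, Low): Plant 1 can switch to Medium (-3 → 1). Not NE.
(Low, Medium): Plant 1 can switch to Medium (1 → 4). Not NE.
(Low, High): Plant 2 can switch to Low (-5 → 3). Not NE.
(Low, Max): Plant 1 can switch to High (-4 → 4). Not NE.
(Medium, Low): Plant 1 can switch to High (1 → 4). Not NE.
(Medium, Medium): Plant 1 can switch to High (4 → 5). Not NE.
(Medium, High): Plant 1 can switch to Low (-5 → 3). Not NE.
(Medium, Max): Plant 1 can switch to Low (-5 → -4). Not NE.
(High, Low): Plant 1 gets 4, best alternative 1; Plant 2 gets 3, best alternative 2. No profitable deviation — NE.
(Max, Max): Plant 1 gets 5, best alternative 4; Plant 2 gets 4, best alternative 3. No profitable deviation — NE.
(The remaining 6 profiles each have a profitable deviation by the same check.)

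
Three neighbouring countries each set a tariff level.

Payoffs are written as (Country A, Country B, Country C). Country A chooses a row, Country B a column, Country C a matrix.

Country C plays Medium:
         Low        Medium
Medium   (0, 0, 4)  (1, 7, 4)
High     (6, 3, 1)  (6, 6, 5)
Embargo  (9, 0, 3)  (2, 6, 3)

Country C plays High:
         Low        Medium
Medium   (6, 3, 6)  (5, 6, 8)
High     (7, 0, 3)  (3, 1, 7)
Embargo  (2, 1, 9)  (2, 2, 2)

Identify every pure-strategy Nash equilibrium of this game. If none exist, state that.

For each strategy profile, look for a profitable unilateral deviation.
(Medium, Low, Medium): Country A can switch to High (0 → 6). Not NE.
(Medium, Low, High): Country A can switch to High (6 → 7). Not NE.
(Medium, Medium, Medium): Country A can switch to High (1 → 6). Not NE.
(Medium, Medium, High): Country A gets 5, best alternative 3; Country B gets 6, best alternative 3; Country C gets 8, best alternative 4. No profitable deviation — NE.
(High, Low, Medium): Country A can switch to Embargo (6 → 9). Not NE.
(High, Low, High): Country B can switch to Medium (0 → 1). Not NE.
(High, Medium, Medium): Country C can switch to High (5 → 7). Not NE.
(High, Medium, High): Country A can switch to Medium (3 → 5). Not NE.
(Embargo, Low, Medium): Country B can switch to Medium (0 → 6). Not NE.
(The remaining 3 profiles each have a profitable deviation by the same check.)

Pure NE: (Medium, Medium, High)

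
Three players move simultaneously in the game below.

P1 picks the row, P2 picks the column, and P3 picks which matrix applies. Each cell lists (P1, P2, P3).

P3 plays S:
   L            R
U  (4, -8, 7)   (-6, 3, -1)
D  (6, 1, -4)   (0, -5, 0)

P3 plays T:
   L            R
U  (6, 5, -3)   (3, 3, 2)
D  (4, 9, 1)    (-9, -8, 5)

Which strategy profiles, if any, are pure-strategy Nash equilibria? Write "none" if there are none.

P1 against (L, S): payoffs 4, 6 → best response D.
P1 against (L, T): payoffs 6, 4 → best response U.
P1 against (R, S): payoffs -6, 0 → best response D.
P1 against (R, T): payoffs 3, -9 → best response U.
P2 against (U, S): payoffs -8, 3 → best response R.
P2 against (U, T): payoffs 5, 3 → best response L.
P2 against (D, S): payoffs 1, -5 → best response L.
P2 against (D, T): payoffs 9, -8 → best response L.
P3 against (U, L): payoffs 7, -3 → best response S.
P3 against (U, R): payoffs -1, 2 → best response T.
P3 against (D, L): payoffs -4, 1 → best response T.
P3 against (D, R): payoffs 0, 5 → best response T.
No profile is a mutual best response for all players.

No pure-strategy Nash equilibrium.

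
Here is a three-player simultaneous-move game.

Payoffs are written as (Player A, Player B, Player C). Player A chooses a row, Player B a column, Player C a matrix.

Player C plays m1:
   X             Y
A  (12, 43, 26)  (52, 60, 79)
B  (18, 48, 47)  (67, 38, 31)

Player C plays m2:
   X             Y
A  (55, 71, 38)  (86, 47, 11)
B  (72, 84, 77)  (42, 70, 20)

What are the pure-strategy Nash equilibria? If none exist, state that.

Pure NE: (B, X, m2)

Mark each player's best response to every combination of opponents' strategies; a profile where every player is best-responding is a pure Nash equilibrium.
Player A against (X, m1): payoffs 12, 18 → best response B.
Player A against (X, m2): payoffs 55, 72 → best response B.
Player A against (Y, m1): payoffs 52, 67 → best response B.
Player A against (Y, m2): payoffs 86, 42 → best response A.
Player B against (A, m1): payoffs 43, 60 → best response Y.
Player B against (A, m2): payoffs 71, 47 → best response X.
Player B against (B, m1): payoffs 48, 38 → best response X.
Player B against (B, m2): payoffs 84, 70 → best response X.
Player C against (A, X): payoffs 26, 38 → best response m2.
Player C against (A, Y): payoffs 79, 11 → best response m1.
Player C against (B, X): payoffs 47, 77 → best response m2.
Player C against (B, Y): payoffs 31, 20 → best response m1.
Mutual best responses: (B, X, m2).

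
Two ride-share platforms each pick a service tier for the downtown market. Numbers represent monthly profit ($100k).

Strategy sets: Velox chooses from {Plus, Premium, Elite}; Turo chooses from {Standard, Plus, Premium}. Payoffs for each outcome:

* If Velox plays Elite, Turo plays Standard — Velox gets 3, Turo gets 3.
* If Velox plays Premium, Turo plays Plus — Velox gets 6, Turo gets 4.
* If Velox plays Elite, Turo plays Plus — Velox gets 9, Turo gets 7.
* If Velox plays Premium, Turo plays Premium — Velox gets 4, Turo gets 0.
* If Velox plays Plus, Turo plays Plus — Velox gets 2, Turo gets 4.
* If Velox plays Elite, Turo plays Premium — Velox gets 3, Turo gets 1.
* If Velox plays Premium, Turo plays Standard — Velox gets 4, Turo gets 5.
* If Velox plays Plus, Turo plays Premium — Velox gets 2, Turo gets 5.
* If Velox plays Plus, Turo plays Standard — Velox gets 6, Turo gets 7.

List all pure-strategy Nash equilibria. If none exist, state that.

Pure-strategy Nash equilibria: (Plus, Standard), (Elite, Plus)

Velox against Standard: payoffs 6, 4, 3 → best response Plus.
Velox against Plus: payoffs 2, 6, 9 → best response Elite.
Velox against Premium: payoffs 2, 4, 3 → best response Premium.
Turo against Plus: payoffs 7, 4, 5 → best response Standard.
Turo against Premium: payoffs 5, 4, 0 → best response Standard.
Turo against Elite: payoffs 3, 7, 1 → best response Plus.
Mutual best responses: (Plus, Standard); (Elite, Plus).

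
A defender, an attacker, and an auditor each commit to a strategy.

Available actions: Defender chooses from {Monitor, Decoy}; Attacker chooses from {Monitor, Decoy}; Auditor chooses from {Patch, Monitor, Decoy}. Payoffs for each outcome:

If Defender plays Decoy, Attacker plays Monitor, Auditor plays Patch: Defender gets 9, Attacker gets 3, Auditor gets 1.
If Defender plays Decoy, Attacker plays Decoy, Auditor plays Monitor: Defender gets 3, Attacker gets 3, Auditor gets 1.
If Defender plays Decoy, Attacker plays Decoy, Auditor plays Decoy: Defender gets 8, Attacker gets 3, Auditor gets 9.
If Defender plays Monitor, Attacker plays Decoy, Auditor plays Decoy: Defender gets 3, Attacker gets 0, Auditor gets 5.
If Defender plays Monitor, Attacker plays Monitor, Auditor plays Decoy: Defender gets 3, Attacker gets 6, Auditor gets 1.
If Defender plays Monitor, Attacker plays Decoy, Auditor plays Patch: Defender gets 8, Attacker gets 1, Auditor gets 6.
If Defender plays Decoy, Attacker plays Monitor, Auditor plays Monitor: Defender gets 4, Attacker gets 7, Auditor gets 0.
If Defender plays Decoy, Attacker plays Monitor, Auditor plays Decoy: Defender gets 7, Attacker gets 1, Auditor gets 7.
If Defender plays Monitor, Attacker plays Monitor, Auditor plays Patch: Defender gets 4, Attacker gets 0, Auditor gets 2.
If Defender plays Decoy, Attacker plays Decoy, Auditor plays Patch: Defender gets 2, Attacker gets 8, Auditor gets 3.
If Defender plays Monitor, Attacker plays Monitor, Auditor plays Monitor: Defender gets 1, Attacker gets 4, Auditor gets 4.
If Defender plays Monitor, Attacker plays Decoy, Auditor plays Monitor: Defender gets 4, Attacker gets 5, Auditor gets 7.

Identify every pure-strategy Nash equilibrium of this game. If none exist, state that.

(Monitor, Monitor, Patch): Defender can switch to Decoy (4 → 9). Not NE.
(Monitor, Monitor, Monitor): Defender can switch to Decoy (1 → 4). Not NE.
(Monitor, Monitor, Decoy): Defender can switch to Decoy (3 → 7). Not NE.
(Monitor, Decoy, Patch): Auditor can switch to Monitor (6 → 7). Not NE.
(Monitor, Decoy, Monitor): Defender gets 4, best alternative 3; Attacker gets 5, best alternative 4; Auditor gets 7, best alternative 6. No profitable deviation — NE.
(Monitor, Decoy, Decoy): Defender can switch to Decoy (3 → 8). Not NE.
(Decoy, Monitor, Patch): Attacker can switch to Decoy (3 → 8). Not NE.
(Decoy, Monitor, Monitor): Auditor can switch to Patch (0 → 1). Not NE.
(Decoy, Monitor, Decoy): Attacker can switch to Decoy (1 → 3). Not NE.
(Decoy, Decoy, Decoy): Defender gets 8, best alternative 3; Attacker gets 3, best alternative 1; Auditor gets 9, best alternative 3. No profitable deviation — NE.
(The remaining 2 profiles each have a profitable deviation by the same check.)

The pure Nash equilibria are (Monitor, Decoy, Monitor) and (Decoy, Decoy, Decoy).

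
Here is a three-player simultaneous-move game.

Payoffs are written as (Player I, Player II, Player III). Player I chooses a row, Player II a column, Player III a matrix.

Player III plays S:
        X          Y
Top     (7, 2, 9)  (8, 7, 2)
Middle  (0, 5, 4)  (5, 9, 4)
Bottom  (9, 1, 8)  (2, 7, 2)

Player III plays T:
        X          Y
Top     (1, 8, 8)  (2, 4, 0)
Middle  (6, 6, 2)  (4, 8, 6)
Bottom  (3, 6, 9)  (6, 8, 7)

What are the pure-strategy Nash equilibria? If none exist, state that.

(Top, Y, S), (Bottom, Y, T)

Player I against (X, S): payoffs 7, 0, 9 → best response Bottom.
Player I against (X, T): payoffs 1, 6, 3 → best response Middle.
Player I against (Y, S): payoffs 8, 5, 2 → best response Top.
Player I against (Y, T): payoffs 2, 4, 6 → best response Bottom.
Player II against (Top, S): payoffs 2, 7 → best response Y.
Player II against (Top, T): payoffs 8, 4 → best response X.
Player II against (Middle, S): payoffs 5, 9 → best response Y.
Player II against (Middle, T): payoffs 6, 8 → best response Y.
Player II against (Bottom, S): payoffs 1, 7 → best response Y.
Player II against (Bottom, T): payoffs 6, 8 → best response Y.
Player III against (Top, X): payoffs 9, 8 → best response S.
Player III against (Top, Y): payoffs 2, 0 → best response S.
Player III against (Middle, X): payoffs 4, 2 → best response S.
Player III against (Middle, Y): payoffs 4, 6 → best response T.
Player III against (Bottom, X): payoffs 8, 9 → best response T.
Player III against (Bottom, Y): payoffs 2, 7 → best response T.
Mutual best responses: (Top, Y, S); (Bottom, Y, T).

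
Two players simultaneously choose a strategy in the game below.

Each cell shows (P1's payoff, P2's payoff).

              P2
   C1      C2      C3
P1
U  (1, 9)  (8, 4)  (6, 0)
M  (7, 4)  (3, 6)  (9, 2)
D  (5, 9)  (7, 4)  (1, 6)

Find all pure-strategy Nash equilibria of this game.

For each player, find the best response to each opponent profile; mutual best responses are the pure NE.
P1 against C1: payoffs 1, 7, 5 → best response M.
P1 against C2: payoffs 8, 3, 7 → best response U.
P1 against C3: payoffs 6, 9, 1 → best response M.
P2 against U: payoffs 9, 4, 0 → best response C1.
P2 against M: payoffs 4, 6, 2 → best response C2.
P2 against D: payoffs 9, 4, 6 → best response C1.
No profile is a mutual best response for all players.

none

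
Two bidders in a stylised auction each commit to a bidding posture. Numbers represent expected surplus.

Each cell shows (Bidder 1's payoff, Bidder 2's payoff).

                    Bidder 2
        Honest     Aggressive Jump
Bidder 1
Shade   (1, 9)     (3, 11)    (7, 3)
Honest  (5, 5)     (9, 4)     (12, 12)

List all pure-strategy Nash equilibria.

(Shade, Honest): Bidder 1 can switch to Honest (1 → 5). Not NE.
(Shade, Aggressive): Bidder 1 can switch to Honest (3 → 9). Not NE.
(Shade, Jump): Bidder 1 can switch to Honest (7 → 12). Not NE.
(Honest, Honest): Bidder 2 can switch to Jump (5 → 12). Not NE.
(Honest, Aggressive): Bidder 2 can switch to Honest (4 → 5). Not NE.
(Honest, Jump): Bidder 1 gets 12, best alternative 7; Bidder 2 gets 12, best alternative 5. No profitable deviation — NE.

Pure NE: (Honest, Jump)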